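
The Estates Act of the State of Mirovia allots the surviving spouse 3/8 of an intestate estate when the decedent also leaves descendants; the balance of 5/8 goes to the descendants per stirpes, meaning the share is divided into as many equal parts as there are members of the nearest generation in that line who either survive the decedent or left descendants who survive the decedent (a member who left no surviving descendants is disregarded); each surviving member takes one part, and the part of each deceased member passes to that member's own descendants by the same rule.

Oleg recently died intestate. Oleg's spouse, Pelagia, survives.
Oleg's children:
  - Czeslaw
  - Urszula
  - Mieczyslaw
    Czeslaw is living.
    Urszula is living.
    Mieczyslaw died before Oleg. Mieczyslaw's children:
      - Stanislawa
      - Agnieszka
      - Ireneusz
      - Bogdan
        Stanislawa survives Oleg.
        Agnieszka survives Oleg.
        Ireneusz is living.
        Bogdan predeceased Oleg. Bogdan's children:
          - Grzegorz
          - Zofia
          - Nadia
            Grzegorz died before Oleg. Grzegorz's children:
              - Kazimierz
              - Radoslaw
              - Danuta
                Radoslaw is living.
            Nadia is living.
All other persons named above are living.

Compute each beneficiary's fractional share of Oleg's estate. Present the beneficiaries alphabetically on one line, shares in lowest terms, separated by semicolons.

Agnieszka 5/96; Czeslaw 5/24; Danuta 5/864; Ireneusz 5/96; Kazimierz 5/864; Nadia 5/288; Pelagia 3/8; Radoslaw 5/864; Stanislawa 5/96; Urszula 5/24; Zofia 5/288

Pelagia, as surviving spouse, takes 3/8.
The remaining 5/8 passes to Oleg's descendants per stirpes.
The 5/8 is divided into 3 equal shares of 5/24 among Czeslaw, Urszula, Mieczyslaw.
Czeslaw is living and takes 5/24.
Urszula is living and takes 5/24.
Mieczyslaw predeceased; the 5/24 allotted to Mieczyslaw's branch passes to Mieczyslaw's issue by representation.
The 5/24 is divided into 4 equal shares of 5/96 among Stanislawa, Agnieszka, Ireneusz, Bogdan.
Stanislawa is living and takes 5/96.
Agnieszka is living and takes 5/96.
Ireneusz is living and takes 5/96.
Bogdan predeceased; the 5/96 allotted to Bogdan's branch passes to Bogdan's issue by representation.
The 5/96 is divided into 3 equal shares of 5/288 among Grzegorz, Zofia, Nadia.
Grzegorz predeceased; the 5/288 allotted to Grzegorz's branch passes to Grzegorz's issue by representation.
The 5/288 is divided into 3 equal shares of 5/864 among Kazimierz, Radoslaw, Danuta.
Kazimierz is living and takes 5/864.
Radoslaw is living and takes 5/864.
Danuta is living and takes 5/864.
Zofia is living and takes 5/288.
Nadia is living and takes 5/288.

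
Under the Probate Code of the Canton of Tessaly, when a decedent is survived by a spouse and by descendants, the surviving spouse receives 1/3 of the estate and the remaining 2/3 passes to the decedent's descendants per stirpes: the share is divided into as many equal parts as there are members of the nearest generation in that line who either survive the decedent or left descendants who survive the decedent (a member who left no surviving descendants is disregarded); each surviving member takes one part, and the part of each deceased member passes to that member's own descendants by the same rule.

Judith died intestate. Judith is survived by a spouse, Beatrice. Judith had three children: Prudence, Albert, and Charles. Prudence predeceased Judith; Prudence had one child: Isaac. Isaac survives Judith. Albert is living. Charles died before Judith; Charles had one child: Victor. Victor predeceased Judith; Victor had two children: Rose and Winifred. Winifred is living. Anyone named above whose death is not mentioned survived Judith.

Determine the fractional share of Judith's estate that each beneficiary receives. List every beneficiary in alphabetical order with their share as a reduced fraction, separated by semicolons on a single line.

Albert 2/9; Beatrice 1/3; Isaac 2/9; Rose 1/9; Winifred 1/9

Beatrice, as surviving spouse, takes 1/3.
The remaining 2/3 passes to Judith's descendants per stirpes.
The 2/3 is divided into 3 equal shares of 2/9 among Prudence, Albert, Charles.
Prudence predeceased; the 2/9 allotted to Prudence's branch passes to Prudence's issue by representation.
Isaac is the sole taker at this level and receives the full 2/9.
Albert is living and takes 2/9.
Charles predeceased; the 2/9 allotted to Charles's branch passes to Charles's issue by representation.
Victor's line is the sole branch at this level, so the full 2/9 passes to Victor's issue by representation.
The 2/9 is divided into 2 equal shares of 1/9 among Rose, Winifred.
Rose is living and takes 1/9.
Winifred is living and takes 1/9.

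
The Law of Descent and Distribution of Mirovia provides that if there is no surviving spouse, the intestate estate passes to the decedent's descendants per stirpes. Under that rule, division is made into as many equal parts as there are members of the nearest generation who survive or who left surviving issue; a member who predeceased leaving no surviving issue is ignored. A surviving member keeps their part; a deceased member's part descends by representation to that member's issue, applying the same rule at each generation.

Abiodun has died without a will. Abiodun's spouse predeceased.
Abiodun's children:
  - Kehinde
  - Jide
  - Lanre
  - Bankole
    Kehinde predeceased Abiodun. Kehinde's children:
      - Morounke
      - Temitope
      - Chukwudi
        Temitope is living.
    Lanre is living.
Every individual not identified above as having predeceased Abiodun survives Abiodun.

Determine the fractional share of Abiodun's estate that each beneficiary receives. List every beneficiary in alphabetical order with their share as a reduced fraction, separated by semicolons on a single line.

There is no surviving spouse, so the entire estate passes to Abiodun's descendants per stirpes.
The estate is divided into 4 equal shares of 1/4 among Kehinde, Jide, Lanre, Bankole.
Kehinde predeceased; the 1/4 allotted to Kehinde's branch passes to Kehinde's issue by representation.
The 1/4 is divided into 3 equal shares of 1/12 among Morounke, Temitope, Chukwudi.
Morounke is living and takes 1/12.
Temitope is living and takes 1/12.
Chukwudi is living and takes 1/12.
Jide is living and takes 1/4.
Lanre is living and takes 1/4.
Bankole is living and takes 1/4.

Bankole 1/4; Chukwudi 1/12; Jide 1/4; Lanre 1/4; Morounke 1/12; Temitope 1/12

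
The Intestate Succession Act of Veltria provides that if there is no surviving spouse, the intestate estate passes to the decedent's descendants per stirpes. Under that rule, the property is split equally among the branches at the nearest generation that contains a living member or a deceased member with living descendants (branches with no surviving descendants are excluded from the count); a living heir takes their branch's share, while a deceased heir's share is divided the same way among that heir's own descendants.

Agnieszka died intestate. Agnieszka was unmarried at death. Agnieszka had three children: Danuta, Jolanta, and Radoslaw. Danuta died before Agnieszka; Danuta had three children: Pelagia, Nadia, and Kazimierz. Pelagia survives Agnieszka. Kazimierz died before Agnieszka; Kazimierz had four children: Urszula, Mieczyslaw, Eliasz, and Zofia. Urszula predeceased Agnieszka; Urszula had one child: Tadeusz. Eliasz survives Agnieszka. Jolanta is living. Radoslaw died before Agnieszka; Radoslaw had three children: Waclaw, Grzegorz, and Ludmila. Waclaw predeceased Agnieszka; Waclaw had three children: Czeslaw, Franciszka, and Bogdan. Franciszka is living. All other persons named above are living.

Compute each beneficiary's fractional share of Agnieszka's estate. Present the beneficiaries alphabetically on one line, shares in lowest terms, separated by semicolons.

There is no surviving spouse, so the entire estate passes to Agnieszka's descendants per stirpes.
The estate is divided into 3 equal shares of 1/3 among Danuta, Jolanta, Radoslaw.
Danuta predeceased; the 1/3 allotted to Danuta's branch passes to Danuta's issue by representation.
The 1/3 is divided into 3 equal shares of 1/9 among Pelagia, Nadia, Kazimierz.
Pelagia is living and takes 1/9.
Nadia is living and takes 1/9.
Kazimierz predeceased; the 1/9 allotted to Kazimierz's branch passes to Kazimierz's issue by representation.
The 1/9 is divided into 4 equal shares of 1/36 among Urszula, Mieczyslaw, Eliasz, Zofia.
Urszula predeceased; the 1/36 allotted to Urszula's branch passes to Urszula's issue by representation.
Tadeusz is the sole taker at this level and receives the full 1/36.
Mieczyslaw is living and takes 1/36.
Eliasz is living and takes 1/36.
Zofia is living and takes 1/36.
Jolanta is living and takes 1/3.
Radoslaw predeceased; the 1/3 allotted to Radoslaw's branch passes to Radoslaw's issue by representation.
The 1/3 is divided into 3 equal shares of 1/9 among Waclaw, Grzegorz, Ludmila.
Waclaw predeceased; the 1/9 allotted to Waclaw's branch passes to Waclaw's issue by representation.
The 1/9 is divided into 3 equal shares of 1/27 among Czeslaw, Franciszka, Bogdan.
Czeslaw is living and takes 1/27.
Franciszka is living and takes 1/27.
Bogdan is living and takes 1/27.
Grzegorz is living and takes 1/9.
Ludmila is living and takes 1/9.

Bogdan 1/27; Czeslaw 1/27; Eliasz 1/36; Franciszka 1/27; Grzegorz 1/9; Jolanta 1/3; Ludmila 1/9; Mieczyslaw 1/36; Nadia 1/9; Pelagia 1/9; Tadeusz 1/36; Zofia 1/36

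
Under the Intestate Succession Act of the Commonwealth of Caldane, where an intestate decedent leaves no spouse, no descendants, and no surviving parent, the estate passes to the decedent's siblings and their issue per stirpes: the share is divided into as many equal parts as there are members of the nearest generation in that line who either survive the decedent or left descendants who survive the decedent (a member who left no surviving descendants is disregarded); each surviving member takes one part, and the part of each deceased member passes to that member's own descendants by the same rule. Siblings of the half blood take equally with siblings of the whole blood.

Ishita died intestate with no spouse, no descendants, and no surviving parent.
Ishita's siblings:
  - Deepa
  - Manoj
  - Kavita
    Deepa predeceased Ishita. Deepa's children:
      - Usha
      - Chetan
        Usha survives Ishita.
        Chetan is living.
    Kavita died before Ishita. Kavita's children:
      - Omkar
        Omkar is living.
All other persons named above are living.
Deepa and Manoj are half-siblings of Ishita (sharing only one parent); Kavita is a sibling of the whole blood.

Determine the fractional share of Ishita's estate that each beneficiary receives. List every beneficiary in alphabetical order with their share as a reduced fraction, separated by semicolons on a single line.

Chetan 1/6; Manoj 1/3; Omkar 1/3; Usha 1/6

No spouse, descendants, or parent survives, so the estate passes to Ishita's siblings per stirpes.
Half-blood and whole-blood siblings take equally under the stated rule.
The estate is divided into 3 equal shares of 1/3 among Deepa, Manoj, Kavita.
Deepa predeceased; the 1/3 allotted to Deepa's branch passes to Deepa's issue by representation.
The 1/3 is divided into 2 equal shares of 1/6 among Usha, Chetan.
Usha is living and takes 1/6.
Chetan is living and takes 1/6.
Manoj is living and takes 1/3.
Kavita predeceased; the 1/3 allotted to Kavita's branch passes to Kavita's issue by representation.
Omkar is the sole taker at this level and receives the full 1/3.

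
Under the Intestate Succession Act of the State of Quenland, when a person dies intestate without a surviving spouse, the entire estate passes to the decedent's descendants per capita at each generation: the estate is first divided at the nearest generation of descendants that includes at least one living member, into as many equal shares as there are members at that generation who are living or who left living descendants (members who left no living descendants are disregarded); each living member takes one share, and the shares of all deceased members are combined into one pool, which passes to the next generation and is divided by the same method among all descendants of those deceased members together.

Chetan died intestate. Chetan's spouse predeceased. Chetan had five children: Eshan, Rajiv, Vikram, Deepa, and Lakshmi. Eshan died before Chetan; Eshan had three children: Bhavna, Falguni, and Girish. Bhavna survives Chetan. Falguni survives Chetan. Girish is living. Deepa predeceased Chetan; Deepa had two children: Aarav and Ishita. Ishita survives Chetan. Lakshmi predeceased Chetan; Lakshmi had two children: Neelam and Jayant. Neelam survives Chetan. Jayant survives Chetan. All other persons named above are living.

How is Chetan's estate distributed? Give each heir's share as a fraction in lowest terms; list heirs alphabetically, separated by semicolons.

Aarav 3/35; Bhavna 3/35; Falguni 3/35; Girish 3/35; Ishita 3/35; Jayant 3/35; Neelam 3/35; Rajiv 1/5; Vikram 1/5

There is no surviving spouse, so the entire estate passes to Chetan's descendants per capita at each generation.
At generation 1 (Eshan, Rajiv, Vikram, Deepa, Lakshmi) there are 5 shares of (1)/5 = 1/5 each.
Living: Rajiv and Vikram — each takes 1/5.
Deceased: Eshan, Deepa, and Lakshmi. Their combined 3/5 is pooled and carried to generation 2.
At generation 2 (Bhavna, Falguni, Girish, Aarav, Ishita, Neelam, Jayant) there are 7 shares of (3/5)/7 = 3/35 each.
Living: Bhavna, Falguni, Girish, Aarav, Ishita, Neelam, and Jayant — each takes 3/35.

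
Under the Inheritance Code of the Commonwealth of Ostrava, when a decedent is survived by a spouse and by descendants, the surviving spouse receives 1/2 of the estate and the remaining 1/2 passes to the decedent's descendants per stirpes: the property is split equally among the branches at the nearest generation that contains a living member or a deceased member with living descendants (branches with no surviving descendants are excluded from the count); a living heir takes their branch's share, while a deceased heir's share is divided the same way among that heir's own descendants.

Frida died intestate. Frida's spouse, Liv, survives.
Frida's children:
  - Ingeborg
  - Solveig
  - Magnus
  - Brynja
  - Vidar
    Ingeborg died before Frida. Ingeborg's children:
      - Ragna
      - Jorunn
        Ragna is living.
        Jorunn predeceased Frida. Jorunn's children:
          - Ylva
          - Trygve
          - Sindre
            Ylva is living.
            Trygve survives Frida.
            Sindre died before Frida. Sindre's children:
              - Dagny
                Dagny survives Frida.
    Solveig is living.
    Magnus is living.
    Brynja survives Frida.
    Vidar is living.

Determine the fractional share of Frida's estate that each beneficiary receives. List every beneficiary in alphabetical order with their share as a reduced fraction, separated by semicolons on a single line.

Brynja 1/10; Dagny 1/60; Liv 1/2; Magnus 1/10; Ragna 1/20; Solveig 1/10; Trygve 1/60; Vidar 1/10; Ylva 1/60

Liv, as surviving spouse, takes 1/2.
The remaining 1/2 passes to Frida's descendants per stirpes.
The 1/2 is divided into 5 equal shares of 1/10 among Ingeborg, Solveig, Magnus, Brynja, Vidar.
Ingeborg predeceased; the 1/10 allotted to Ingeborg's branch passes to Ingeborg's issue by representation.
The 1/10 is divided into 2 equal shares of 1/20 among Ragna, Jorunn.
Ragna is living and takes 1/20.
Jorunn predeceased; the 1/20 allotted to Jorunn's branch passes to Jorunn's issue by representation.
The 1/20 is divided into 3 equal shares of 1/60 among Ylva, Trygve, Sindre.
Ylva is living and takes 1/60.
Trygve is living and takes 1/60.
Sindre predeceased; the 1/60 allotted to Sindre's branch passes to Sindre's issue by representation.
Dagny is the sole taker at this level and receives the full 1/60.
Solveig is living and takes 1/10.
Magnus is living and takes 1/10.
Brynja is living and takes 1/10.
Vidar is living and takes 1/10.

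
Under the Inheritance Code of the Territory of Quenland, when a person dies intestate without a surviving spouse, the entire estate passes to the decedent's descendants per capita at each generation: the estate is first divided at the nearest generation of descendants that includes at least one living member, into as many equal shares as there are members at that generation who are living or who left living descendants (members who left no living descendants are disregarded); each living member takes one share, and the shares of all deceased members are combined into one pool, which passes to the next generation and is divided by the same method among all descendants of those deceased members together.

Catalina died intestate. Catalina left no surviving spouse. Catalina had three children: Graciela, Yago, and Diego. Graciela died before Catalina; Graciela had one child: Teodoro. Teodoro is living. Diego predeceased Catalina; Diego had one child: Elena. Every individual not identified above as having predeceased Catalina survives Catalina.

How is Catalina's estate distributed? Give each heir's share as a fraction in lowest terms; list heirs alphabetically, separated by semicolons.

There is no surviving spouse, so the entire estate passes to Catalina's descendants per capita at each generation.
At generation 1 (Graciela, Yago, Diego) there are 3 shares of (1)/3 = 1/3 each.
Living: Yago — each takes 1/3.
Deceased: Graciela and Diego. Their combined 2/3 is pooled and carried to generation 2.
At generation 2 (Teodoro, Elena) there are 2 shares of (2/3)/2 = 1/3 each.
Living: Teodoro and Elena — each takes 1/3.

Elena 1/3; Teodoro 1/3; Yago 1/3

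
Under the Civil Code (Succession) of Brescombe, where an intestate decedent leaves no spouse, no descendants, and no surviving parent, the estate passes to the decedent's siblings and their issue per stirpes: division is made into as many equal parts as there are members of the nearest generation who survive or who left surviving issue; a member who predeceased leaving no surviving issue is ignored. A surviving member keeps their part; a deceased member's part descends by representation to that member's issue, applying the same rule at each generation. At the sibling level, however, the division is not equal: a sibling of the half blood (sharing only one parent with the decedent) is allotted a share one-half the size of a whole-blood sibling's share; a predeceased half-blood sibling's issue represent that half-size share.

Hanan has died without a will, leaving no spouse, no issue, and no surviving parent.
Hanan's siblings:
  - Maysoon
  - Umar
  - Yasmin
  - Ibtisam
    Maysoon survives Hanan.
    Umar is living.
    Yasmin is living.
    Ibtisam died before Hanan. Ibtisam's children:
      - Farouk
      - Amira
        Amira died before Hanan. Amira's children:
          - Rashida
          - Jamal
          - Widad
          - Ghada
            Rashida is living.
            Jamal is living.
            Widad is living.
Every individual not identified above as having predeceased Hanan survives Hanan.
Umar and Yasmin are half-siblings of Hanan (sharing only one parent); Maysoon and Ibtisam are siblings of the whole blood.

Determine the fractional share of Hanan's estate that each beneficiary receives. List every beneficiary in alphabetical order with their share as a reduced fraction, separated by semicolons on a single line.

Farouk 1/6; Ghada 1/24; Jamal 1/24; Maysoon 1/3; Rashida 1/24; Umar 1/6; Widad 1/24; Yasmin 1/6

No spouse, descendants, or parent survives, so the estate passes to Hanan's siblings per stirpes.
Half-blood siblings count for one-half the weight of whole-blood siblings at the initial division.
Dividing 1 in proportion to weights (total weight 3): Maysoon (weight 1) → 1/3; Umar (weight 1/2) → 1/6; Yasmin (weight 1/2) → 1/6; Ibtisam (weight 1) → 1/3.
Maysoon is living and takes 1/3.
Umar is living and takes 1/6.
Yasmin is living and takes 1/6.
Ibtisam predeceased; the 1/3 allotted to Ibtisam's branch passes to Ibtisam's issue by representation.
The 1/3 is divided into 2 equal shares of 1/6 among Farouk, Amira.
Farouk is living and takes 1/6.
Amira predeceased; the 1/6 allotted to Amira's branch passes to Amira's issue by representation.
The 1/6 is divided into 4 equal shares of 1/24 among Rashida, Jamal, Widad, Ghada.
Rashida is living and takes 1/24.
Jamal is living and takes 1/24.
Widad is living and takes 1/24.
Ghada is living and takes 1/24.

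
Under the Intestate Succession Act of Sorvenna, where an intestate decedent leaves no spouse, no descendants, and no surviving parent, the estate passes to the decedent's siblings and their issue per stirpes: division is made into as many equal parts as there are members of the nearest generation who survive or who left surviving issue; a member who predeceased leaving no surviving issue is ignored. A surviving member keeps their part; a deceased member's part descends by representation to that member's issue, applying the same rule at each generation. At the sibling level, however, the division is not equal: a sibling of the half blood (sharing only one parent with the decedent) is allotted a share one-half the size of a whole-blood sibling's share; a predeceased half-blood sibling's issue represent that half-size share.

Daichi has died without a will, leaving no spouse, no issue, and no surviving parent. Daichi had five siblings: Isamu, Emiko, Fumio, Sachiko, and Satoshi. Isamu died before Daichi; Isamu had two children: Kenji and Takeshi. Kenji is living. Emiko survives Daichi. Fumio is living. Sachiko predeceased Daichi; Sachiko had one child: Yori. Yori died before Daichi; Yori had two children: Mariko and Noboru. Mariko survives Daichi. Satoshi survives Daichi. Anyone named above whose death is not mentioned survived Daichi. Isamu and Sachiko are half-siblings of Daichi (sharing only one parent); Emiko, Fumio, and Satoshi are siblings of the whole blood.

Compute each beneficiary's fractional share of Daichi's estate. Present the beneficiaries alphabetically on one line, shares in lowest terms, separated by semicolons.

No spouse, descendants, or parent survives, so the estate passes to Daichi's siblings per stirpes.
Half-blood siblings count for one-half the weight of whole-blood siblings at the initial division.
Dividing 1 in proportion to weights (total weight 4): Isamu (weight 1/2) → 1/8; Emiko (weight 1) → 1/4; Fumio (weight 1) → 1/4; Sachiko (weight 1/2) → 1/8; Satoshi (weight 1) → 1/4.
Isamu predeceased; the 1/8 allotted to Isamu's branch passes to Isamu's issue by representation.
The 1/8 is divided into 2 equal shares of 1/16 among Kenji, Takeshi.
Kenji is living and takes 1/16.
Takeshi is living and takes 1/16.
Emiko is living and takes 1/4.
Fumio is living and takes 1/4.
Sachiko predeceased; the 1/8 allotted to Sachiko's branch passes to Sachiko's issue by representation.
Yori's line is the sole branch at this level, so the full 1/8 passes to Yori's issue by representation.
The 1/8 is divided into 2 equal shares of 1/16 among Mariko, Noboru.
Mariko is living and takes 1/16.
Noboru is living and takes 1/16.
Satoshi is living and takes 1/4.

Emiko 1/4; Fumio 1/4; Kenji 1/16; Mariko 1/16; Noboru 1/16; Satoshi 1/4; Takeshi 1/16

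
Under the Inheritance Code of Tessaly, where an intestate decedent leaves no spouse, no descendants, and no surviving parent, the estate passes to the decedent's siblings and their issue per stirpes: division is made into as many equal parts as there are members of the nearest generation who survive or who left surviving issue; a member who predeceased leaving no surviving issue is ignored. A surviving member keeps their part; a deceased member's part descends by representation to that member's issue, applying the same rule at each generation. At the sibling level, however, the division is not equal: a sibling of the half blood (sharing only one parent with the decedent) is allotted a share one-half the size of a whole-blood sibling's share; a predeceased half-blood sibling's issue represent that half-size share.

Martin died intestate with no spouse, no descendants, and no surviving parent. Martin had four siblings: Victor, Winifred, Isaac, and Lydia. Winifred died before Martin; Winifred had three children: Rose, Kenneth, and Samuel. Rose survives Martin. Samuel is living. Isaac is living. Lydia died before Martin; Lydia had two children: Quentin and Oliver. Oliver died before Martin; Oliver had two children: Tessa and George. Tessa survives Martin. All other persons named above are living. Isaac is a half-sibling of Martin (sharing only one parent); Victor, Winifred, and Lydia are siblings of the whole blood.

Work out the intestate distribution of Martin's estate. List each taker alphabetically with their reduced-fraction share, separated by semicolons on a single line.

No spouse, descendants, or parent survives, so the estate passes to Martin's siblings per stirpes.
Half-blood siblings count for one-half the weight of whole-blood siblings at the initial division.
Dividing 1 in proportion to weights (total weight 7/2): Victor (weight 1) → 2/7; Winifred (weight 1) → 2/7; Isaac (weight 1/2) → 1/7; Lydia (weight 1) → 2/7.
Victor is living and takes 2/7.
Winifred predeceased; the 2/7 allotted to Winifred's branch passes to Winifred's issue by representation.
The 2/7 is divided into 3 equal shares of 2/21 among Rose, Kenneth, Samuel.
Rose is living and takes 2/21.
Kenneth is living and takes 2/21.
Samuel is living and takes 2/21.
Isaac is living and takes 1/7.
Lydia predeceased; the 2/7 allotted to Lydia's branch passes to Lydia's issue by representation.
The 2/7 is divided into 2 equal shares of 1/7 among Quentin, Oliver.
Quentin is living and takes 1/7.
Oliver predeceased; the 1/7 allotted to Oliver's branch passes to Oliver's issue by representation.
The 1/7 is divided into 2 equal shares of 1/14 among Tessa, George.
Tessa is living and takes 1/14.
George is living and takes 1/14.

George 1/14; Isaac 1/7; Kenneth 2/21; Quentin 1/7; Rose 2/21; Samuel 2/21; Tessa 1/14; Victor 2/7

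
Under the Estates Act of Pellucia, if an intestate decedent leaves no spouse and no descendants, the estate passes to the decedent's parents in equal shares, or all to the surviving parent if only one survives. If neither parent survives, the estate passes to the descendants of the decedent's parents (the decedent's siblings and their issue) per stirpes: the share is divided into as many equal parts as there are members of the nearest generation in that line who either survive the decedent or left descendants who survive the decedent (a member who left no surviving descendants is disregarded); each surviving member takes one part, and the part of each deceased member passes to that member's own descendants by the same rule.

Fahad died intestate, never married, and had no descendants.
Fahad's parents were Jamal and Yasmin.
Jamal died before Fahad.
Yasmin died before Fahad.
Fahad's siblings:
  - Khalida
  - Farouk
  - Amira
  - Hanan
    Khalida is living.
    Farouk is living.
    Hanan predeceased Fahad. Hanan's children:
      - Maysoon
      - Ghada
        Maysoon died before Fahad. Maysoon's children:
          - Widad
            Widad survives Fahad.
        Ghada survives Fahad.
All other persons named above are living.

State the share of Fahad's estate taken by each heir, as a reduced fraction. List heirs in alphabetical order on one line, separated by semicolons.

Neither parent survives and there are no descendants, so the estate passes to Fahad's siblings and their issue per stirpes.
The estate is divided into 4 equal shares of 1/4 among Khalida, Farouk, Amira, Hanan.
Khalida is living and takes 1/4.
Farouk is living and takes 1/4.
Amira is living and takes 1/4.
Hanan predeceased; the 1/4 allotted to Hanan's branch passes to Hanan's issue by representation.
The 1/4 is divided into 2 equal shares of 1/8 among Maysoon, Ghada.
Maysoon predeceased; the 1/8 allotted to Maysoon's branch passes to Maysoon's issue by representation.
Widad is the sole taker at this level and receives the full 1/8.
Ghada is living and takes 1/8.

Amira 1/4; Farouk 1/4; Ghada 1/8; Khalida 1/4; Widad 1/8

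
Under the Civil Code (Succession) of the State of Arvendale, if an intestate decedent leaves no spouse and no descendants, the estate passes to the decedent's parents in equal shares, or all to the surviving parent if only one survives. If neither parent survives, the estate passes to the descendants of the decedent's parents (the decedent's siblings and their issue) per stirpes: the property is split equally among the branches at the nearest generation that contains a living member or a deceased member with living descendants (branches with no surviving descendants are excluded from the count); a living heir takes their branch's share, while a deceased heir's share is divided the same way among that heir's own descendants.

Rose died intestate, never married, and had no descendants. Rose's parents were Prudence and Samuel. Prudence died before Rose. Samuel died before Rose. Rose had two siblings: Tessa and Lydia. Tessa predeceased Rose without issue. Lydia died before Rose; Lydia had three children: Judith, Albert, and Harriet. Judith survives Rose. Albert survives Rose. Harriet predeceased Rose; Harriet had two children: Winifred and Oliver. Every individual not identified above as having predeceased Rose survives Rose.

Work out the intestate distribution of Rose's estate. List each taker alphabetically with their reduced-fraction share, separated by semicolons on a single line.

Albert 1/3; Judith 1/3; Oliver 1/6; Winifred 1/6

Neither parent survives and there are no descendants, so the estate passes to Rose's siblings and their issue per stirpes.
Tessa left no surviving issue, so that branch lapses and is disregarded.
Lydia's line is the sole branch at this level, so the full 1 passes to Lydia's issue by representation.
The estate is divided into 3 equal shares of 1/3 among Judith, Albert, Harriet.
Judith is living and takes 1/3.
Albert is living and takes 1/3.
Harriet predeceased; the 1/3 allotted to Harriet's branch passes to Harriet's issue by representation.
The 1/3 is divided into 2 equal shares of 1/6 among Winifred, Oliver.
Winifred is living and takes 1/6.
Oliver is living and takes 1/6.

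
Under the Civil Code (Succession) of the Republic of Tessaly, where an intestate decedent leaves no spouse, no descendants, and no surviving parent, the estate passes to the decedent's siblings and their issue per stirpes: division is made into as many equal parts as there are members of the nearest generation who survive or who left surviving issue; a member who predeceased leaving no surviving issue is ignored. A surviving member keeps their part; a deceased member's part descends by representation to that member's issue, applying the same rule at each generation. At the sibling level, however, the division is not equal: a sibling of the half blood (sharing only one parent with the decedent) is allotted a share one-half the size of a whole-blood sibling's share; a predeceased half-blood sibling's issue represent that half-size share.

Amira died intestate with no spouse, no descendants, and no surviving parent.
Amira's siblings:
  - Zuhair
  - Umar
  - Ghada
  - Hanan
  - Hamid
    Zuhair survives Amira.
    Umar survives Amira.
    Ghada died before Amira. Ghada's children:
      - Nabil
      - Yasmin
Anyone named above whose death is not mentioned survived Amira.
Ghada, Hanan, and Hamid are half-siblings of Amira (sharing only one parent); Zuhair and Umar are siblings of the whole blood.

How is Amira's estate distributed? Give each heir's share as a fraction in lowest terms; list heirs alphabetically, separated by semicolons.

Hamid 1/7; Hanan 1/7; Nabil 1/14; Umar 2/7; Yasmin 1/14; Zuhair 2/7

No spouse, descendants, or parent survives, so the estate passes to Amira's siblings per stirpes.
Half-blood siblings count for one-half the weight of whole-blood siblings at the initial division.
Dividing 1 in proportion to weights (total weight 7/2): Zuhair (weight 1) → 2/7; Umar (weight 1) → 2/7; Ghada (weight 1/2) → 1/7; Hanan (weight 1/2) → 1/7; Hamid (weight 1/2) → 1/7.
Zuhair is living and takes 2/7.
Umar is living and takes 2/7.
Ghada predeceased; the 1/7 allotted to Ghada's branch passes to Ghada's issue by representation.
The 1/7 is divided into 2 equal shares of 1/14 among Nabil, Yasmin.
Nabil is living and takes 1/14.
Yasmin is living and takes 1/14.
Hanan is living and takes 1/7.
Hamid is living and takes 1/7.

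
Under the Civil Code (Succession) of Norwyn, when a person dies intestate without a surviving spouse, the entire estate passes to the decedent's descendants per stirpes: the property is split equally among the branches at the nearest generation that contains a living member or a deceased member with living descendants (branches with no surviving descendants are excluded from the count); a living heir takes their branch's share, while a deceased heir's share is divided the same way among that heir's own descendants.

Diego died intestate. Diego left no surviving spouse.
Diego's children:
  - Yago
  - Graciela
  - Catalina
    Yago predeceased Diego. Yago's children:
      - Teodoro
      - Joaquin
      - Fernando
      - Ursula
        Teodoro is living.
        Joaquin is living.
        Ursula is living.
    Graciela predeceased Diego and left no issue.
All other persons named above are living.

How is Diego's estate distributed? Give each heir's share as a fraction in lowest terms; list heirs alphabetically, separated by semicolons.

Catalina 1/2; Fernando 1/8; Joaquin 1/8; Teodoro 1/8; Ursula 1/8

There is no surviving spouse, so the entire estate passes to Diego's descendants per stirpes.
Graciela left no surviving issue, so that branch lapses and is disregarded.
The estate is divided into 2 equal shares of 1/2 among Yago, Catalina.
Yago predeceased; the 1/2 allotted to Yago's branch passes to Yago's issue by representation.
The 1/2 is divided into 4 equal shares of 1/8 among Teodoro, Joaquin, Fernando, Ursula.
Teodoro is living and takes 1/8.
Joaquin is living and takes 1/8.
Fernando is living and takes 1/8.
Ursula is living and takes 1/8.
Catalina is living and takes 1/2.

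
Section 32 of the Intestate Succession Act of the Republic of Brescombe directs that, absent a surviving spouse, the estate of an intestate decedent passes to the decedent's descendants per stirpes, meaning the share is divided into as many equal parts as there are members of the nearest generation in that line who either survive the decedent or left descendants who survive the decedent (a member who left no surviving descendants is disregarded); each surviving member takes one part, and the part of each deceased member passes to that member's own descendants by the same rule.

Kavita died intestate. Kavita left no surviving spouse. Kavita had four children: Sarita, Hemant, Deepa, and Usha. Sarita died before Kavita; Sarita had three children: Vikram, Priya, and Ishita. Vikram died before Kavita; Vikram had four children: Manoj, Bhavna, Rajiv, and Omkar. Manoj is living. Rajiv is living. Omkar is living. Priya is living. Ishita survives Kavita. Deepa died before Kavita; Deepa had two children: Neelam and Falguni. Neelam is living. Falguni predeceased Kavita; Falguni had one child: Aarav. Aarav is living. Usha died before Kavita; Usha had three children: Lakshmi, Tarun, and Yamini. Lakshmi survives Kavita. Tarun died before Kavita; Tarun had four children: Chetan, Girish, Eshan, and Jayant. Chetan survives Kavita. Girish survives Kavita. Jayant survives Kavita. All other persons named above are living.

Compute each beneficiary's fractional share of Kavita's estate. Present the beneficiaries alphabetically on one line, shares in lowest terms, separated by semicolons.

Aarav 1/8; Bhavna 1/48; Chetan 1/48; Eshan 1/48; Girish 1/48; Hemant 1/4; Ishita 1/12; Jayant 1/48; Lakshmi 1/12; Manoj 1/48; Neelam 1/8; Omkar 1/48; Priya 1/12; Rajiv 1/48; Yamini 1/12

There is no surviving spouse, so the entire estate passes to Kavita's descendants per stirpes.
The estate is divided into 4 equal shares of 1/4 among Sarita, Hemant, Deepa, Usha.
Sarita predeceased; the 1/4 allotted to Sarita's branch passes to Sarita's issue by representation.
The 1/4 is divided into 3 equal shares of 1/12 among Vikram, Priya, Ishita.
Vikram predeceased; the 1/12 allotted to Vikram's branch passes to Vikram's issue by representation.
The 1/12 is divided into 4 equal shares of 1/48 among Manoj, Bhavna, Rajiv, Omkar.
Manoj is living and takes 1/48.
Bhavna is living and takes 1/48.
Rajiv is living and takes 1/48.
Omkar is living and takes 1/48.
Priya is living and takes 1/12.
Ishita is living and takes 1/12.
Hemant is living and takes 1/4.
Deepa predeceased; the 1/4 allotted to Deepa's branch passes to Deepa's issue by representation.
The 1/4 is divided into 2 equal shares of 1/8 among Neelam, Falguni.
Neelam is living and takes 1/8.
Falguni predeceased; the 1/8 allotted to Falguni's branch passes to Falguni's issue by representation.
Aarav is the sole taker at this level and receives the full 1/8.
Usha predeceased; the 1/4 allotted to Usha's branch passes to Usha's issue by representation.
The 1/4 is divided into 3 equal shares of 1/12 among Lakshmi, Tarun, Yamini.
Lakshmi is living and takes 1/12.
Tarun predeceased; the 1/12 allotted to Tarun's branch passes to Tarun's issue by representation.
The 1/12 is divided into 4 equal shares of 1/48 among Chetan, Girish, Eshan, Jayant.
Chetan is living and takes 1/48.
Girish is living and takes 1/48.
Eshan is living and takes 1/48.
Jayant is living and takes 1/48.
Yamini is living and takes 1/12.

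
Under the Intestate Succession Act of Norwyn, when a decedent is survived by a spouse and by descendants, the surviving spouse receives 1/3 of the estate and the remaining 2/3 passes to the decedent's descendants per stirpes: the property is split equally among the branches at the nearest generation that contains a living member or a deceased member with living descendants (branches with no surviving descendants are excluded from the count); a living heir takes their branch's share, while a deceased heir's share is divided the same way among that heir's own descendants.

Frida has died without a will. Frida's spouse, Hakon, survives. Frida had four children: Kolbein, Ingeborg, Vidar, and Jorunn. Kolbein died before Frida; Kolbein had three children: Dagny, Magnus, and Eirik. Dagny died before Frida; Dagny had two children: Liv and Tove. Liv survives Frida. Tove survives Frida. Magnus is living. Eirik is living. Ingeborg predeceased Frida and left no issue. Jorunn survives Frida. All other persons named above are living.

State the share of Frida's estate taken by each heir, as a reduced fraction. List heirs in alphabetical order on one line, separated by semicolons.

Eirik 2/27; Hakon 1/3; Jorunn 2/9; Liv 1/27; Magnus 2/27; Tove 1/27; Vidar 2/9

Hakon, as surviving spouse, takes 1/3.
The remaining 2/3 passes to Frida's descendants per stirpes.
Ingeborg left no surviving issue, so that branch lapses and is disregarded.
The 2/3 is divided into 3 equal shares of 2/9 among Kolbein, Vidar, Jorunn.
Kolbein predeceased; the 2/9 allotted to Kolbein's branch passes to Kolbein's issue by representation.
The 2/9 is divided into 3 equal shares of 2/27 among Dagny, Magnus, Eirik.
Dagny predeceased; the 2/27 allotted to Dagny's branch passes to Dagny's issue by representation.
The 2/27 is divided into 2 equal shares of 1/27 among Liv, Tove.
Liv is living and takes 1/27.
Tove is living and takes 1/27.
Magnus is living and takes 2/27.
Eirik is living and takes 2/27.
Vidar is living and takes 2/9.
Jorunn is living and takes 2/9.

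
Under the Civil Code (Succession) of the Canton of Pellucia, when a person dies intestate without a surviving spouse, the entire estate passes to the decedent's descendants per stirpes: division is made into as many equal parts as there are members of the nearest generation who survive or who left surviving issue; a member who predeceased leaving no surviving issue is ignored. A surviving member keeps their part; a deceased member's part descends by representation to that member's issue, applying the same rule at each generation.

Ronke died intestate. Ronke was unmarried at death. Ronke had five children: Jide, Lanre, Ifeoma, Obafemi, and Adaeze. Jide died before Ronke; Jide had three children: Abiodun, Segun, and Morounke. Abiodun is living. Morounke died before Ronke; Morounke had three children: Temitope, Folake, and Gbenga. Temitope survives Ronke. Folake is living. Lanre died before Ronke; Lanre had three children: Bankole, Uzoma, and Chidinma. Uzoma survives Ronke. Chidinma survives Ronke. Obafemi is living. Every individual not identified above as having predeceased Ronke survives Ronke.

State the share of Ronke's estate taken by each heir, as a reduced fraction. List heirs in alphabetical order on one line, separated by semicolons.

There is no surviving spouse, so the entire estate passes to Ronke's descendants per stirpes.
The estate is divided into 5 equal shares of 1/5 among Jide, Lanre, Ifeoma, Obafemi, Adaeze.
Jide predeceased; the 1/5 allotted to Jide's branch passes to Jide's issue by representation.
The 1/5 is divided into 3 equal shares of 1/15 among Abiodun, Segun, Morounke.
Abiodun is living and takes 1/15.
Segun is living and takes 1/15.
Morounke predeceased; the 1/15 allotted to Morounke's branch passes to Morounke's issue by representation.
The 1/15 is divided into 3 equal shares of 1/45 among Temitope, Folake, Gbenga.
Temitope is living and takes 1/45.
Folake is living and takes 1/45.
Gbenga is living and takes 1/45.
Lanre predeceased; the 1/5 allotted to Lanre's branch passes to Lanre's issue by representation.
The 1/5 is divided into 3 equal shares of 1/15 among Bankole, Uzoma, Chidinma.
Bankole is living and takes 1/15.
Uzoma is living and takes 1/15.
Chidinma is living and takes 1/15.
Ifeoma is living and takes 1/5.
Obafemi is living and takes 1/5.
Adaeze is living and takes 1/5.

Abiodun 1/15; Adaeze 1/5; Bankole 1/15; Chidinma 1/15; Folake 1/45; Gbenga 1/45; Ifeoma 1/5; Obafemi 1/5; Segun 1/15; Temitope 1/45; Uzoma 1/15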